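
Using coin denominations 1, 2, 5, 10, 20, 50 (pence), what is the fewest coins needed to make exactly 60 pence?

60 − 1×50→10 − 1×10→0
Total coins = 1 + 1 = 2

2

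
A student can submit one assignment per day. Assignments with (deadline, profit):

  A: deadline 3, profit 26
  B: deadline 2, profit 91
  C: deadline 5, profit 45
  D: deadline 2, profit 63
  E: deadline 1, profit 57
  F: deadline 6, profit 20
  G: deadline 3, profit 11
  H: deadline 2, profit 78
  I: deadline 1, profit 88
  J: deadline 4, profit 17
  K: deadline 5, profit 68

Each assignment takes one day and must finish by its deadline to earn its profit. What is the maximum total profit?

Sort by profit descending; place each in the latest free slot ≤ its deadline.
Profit order: B=91 I=88 H=78 K=68 D=63 E=57 C=45 A=26 F=20 J=17 G=11
Assign: B→slot 2, I→slot 1, H skipped, K→slot 5, D skipped, E skipped, C→slot 4, A→slot 3, F→slot 6, J skipped, G skipped.
Slots: [1:I] [2:B] [3:A] [4:C] [5:K] [6:F]
Profit = 88 + 91 + 26 + 45 + 68 + 20 = 338

338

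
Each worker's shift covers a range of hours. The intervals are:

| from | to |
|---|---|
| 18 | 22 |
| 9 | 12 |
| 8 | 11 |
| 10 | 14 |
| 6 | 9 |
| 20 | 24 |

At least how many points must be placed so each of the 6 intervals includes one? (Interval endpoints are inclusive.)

Sort by right endpoint; whenever an interval is uncovered, place a point at its right end.
Sorted: [6,9] [8,11] [9,12] [10,14] [18,22] [20,24]
{[6,9],[8,11],[9,12]} hit by 9; {[10,14]} hit by 14; {[18,22],[20,24]} hit by 22.
Points: 9, 14, 22 (3 total).

3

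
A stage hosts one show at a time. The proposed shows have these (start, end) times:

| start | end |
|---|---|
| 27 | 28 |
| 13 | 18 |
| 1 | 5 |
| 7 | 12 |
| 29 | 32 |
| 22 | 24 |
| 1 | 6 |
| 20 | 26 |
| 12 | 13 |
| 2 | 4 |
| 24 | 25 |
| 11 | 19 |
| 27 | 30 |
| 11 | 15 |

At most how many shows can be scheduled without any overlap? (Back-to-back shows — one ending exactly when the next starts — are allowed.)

8

Sort by end time and greedily take each interval whose start is ≥ the last chosen end.
Sorted by end: (2,4)  (1,5)  (1,6)  (7,12)  (12,13)  (11,15)  (13,18)  (11,19)  (22,24)  (24,25)  (20,26)  (27,28)  (27,30)  (29,32)
take (2,4); take (7,12); take (12,13); take (13,18); take (22,24); take (24,25); skip (20,26); take (27,28); take (29,32).
Selected 8 shows.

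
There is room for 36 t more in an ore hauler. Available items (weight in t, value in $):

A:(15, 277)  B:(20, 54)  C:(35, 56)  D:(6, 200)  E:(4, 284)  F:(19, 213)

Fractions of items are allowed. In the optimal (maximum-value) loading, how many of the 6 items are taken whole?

Greedy by value/weight ratio, highest first.
Order: E (284/4=71.00) > D (200/6=33.33) > A (277/15=18.47) > F (213/19=11.21) > B (54/20=2.70) > C (56/35=1.60)
Fill: take E (4 @ 284) → take D (6 @ 200) → take A (15 @ 277) → take 11/19 of F → 123.32; 36/36 used.
3 item(s) taken whole; one partial (take 11/19 of F).

3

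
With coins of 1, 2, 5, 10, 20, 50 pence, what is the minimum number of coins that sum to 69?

Use the largest denomination that fits, subtract, and repeat.
69 − 1×50→19 − 1×10→9 − 1×5→4 − 2×2→0
Total coins = 1 + 1 + 1 + 2 = 5

5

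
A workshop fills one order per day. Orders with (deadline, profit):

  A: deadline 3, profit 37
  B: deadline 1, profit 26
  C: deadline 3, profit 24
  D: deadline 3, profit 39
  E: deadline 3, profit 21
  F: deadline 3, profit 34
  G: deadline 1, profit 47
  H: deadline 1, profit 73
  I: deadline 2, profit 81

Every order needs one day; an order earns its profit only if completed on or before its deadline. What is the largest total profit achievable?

Profit order: I=81 H=73 G=47 D=39 A=37 F=34 B=26 C=24 E=21
Assign: I→slot 2, H→slot 1, G skipped, D→slot 3, A skipped, F skipped, B skipped, C skipped, E skipped.
Slots: [1:H] [2:I] [3:D]
Profit = 73 + 81 + 39 = 193

193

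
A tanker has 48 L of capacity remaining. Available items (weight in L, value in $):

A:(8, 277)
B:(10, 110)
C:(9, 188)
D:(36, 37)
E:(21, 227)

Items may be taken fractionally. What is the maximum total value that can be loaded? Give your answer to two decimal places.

Sort by value per unit weight and fill in that order.
Ratios (sorted): A 34.62, C 20.89, B 11.00, E 10.81, D 1.03
take A (8 @ 277); take C (9 @ 188); take B (10 @ 110); take E (21 @ 227). Capacity used 48/48.
Total value = 802.00

802.00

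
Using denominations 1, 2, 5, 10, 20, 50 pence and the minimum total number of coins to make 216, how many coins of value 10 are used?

Greedy: take as many of the largest coin as possible, then repeat with the remainder.
216 − 4×50→16 − 1×10→6 − 1×5→1 − 1×1→0
Count of 10: 1

1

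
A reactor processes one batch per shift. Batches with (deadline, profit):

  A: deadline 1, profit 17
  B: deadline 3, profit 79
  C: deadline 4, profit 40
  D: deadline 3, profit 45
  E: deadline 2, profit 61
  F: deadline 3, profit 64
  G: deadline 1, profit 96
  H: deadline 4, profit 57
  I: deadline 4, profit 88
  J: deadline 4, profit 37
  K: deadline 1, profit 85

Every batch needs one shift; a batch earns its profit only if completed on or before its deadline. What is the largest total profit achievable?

By profit: G(d1,96), I(d4,88), K(d1,85), B(d3,79), F(d3,64), E(d2,61), H(d4,57), D(d3,45), C(d4,40), J(d4,37), A(d1,17)
G→slot 1; I→slot 4; K skipped; B→slot 3; F→slot 2; E skipped; H skipped; D skipped; C skipped; J skipped; A skipped.
Profit = 96 + 64 + 79 + 88 = 327

327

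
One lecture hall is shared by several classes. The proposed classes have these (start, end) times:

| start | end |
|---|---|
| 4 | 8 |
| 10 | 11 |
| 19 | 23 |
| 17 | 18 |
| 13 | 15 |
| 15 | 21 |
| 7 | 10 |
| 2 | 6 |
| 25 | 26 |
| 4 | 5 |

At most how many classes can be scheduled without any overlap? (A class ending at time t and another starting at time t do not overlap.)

7

By end time: (4,5), (2,6), (4,8), (7,10), (10,11), (13,15), (17,18), (15,21), (19,23), (25,26).
Pick (4,5); next start ≥ 5 → (7,10); next start ≥ 10 → (10,11); next start ≥ 11 → (13,15); next start ≥ 15 → (17,18); next start ≥ 18 → (19,23); next start ≥ 23 → (25,26).
Selected 7 classes.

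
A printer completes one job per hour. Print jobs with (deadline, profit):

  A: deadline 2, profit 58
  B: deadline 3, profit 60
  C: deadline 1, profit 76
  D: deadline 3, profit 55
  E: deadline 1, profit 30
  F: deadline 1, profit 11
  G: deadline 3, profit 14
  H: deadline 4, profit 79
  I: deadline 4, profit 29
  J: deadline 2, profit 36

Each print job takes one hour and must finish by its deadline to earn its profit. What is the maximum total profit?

273

By profit: H(d4,79), C(d1,76), B(d3,60), A(d2,58), D(d3,55), J(d2,36), E(d1,30), I(d4,29), G(d3,14), F(d1,11)
H→slot 4; C→slot 1; B→slot 3; A→slot 2; D skipped; J skipped; E skipped; I skipped; G skipped; F skipped.
Profit = 76 + 58 + 60 + 79 = 273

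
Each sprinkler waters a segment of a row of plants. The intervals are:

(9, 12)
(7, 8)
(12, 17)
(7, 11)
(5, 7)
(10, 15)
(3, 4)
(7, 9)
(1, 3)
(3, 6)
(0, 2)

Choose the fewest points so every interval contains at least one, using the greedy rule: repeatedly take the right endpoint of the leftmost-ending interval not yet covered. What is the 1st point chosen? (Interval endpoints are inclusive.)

2

By right end: [0,2]  [1,3]  [3,4]  [3,6]  [5,7]  [7,8]  [7,9]  [7,11]  [9,12]  [10,15]  [12,17]
[0,2] uncovered → point at 2; [3,4] uncovered → point at 4; [5,7] uncovered → point at 7; [9,12] uncovered → point at 12.
Points: 2, 4, 7, 12 (4 total).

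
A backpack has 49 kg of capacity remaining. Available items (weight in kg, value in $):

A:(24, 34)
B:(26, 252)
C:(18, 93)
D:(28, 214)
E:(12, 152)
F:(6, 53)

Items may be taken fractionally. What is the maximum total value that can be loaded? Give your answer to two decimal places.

495.21

Sort by value per unit weight and fill in that order.
Order: E (152/12=12.67) > B (252/26=9.69) > F (53/6=8.83) > D (214/28=7.64) > C (93/18=5.17) > A (34/24=1.42)
Fill: take E (12 @ 152) → take B (26 @ 252) → take F (6 @ 53) → take 5/28 of D → 38.21; 49/49 used.
Total value = 495.21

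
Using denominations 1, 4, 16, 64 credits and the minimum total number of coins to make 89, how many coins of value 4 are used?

2

89 = 1×64 + 1×16 + 2×4 + 1×1
Count of 4: 2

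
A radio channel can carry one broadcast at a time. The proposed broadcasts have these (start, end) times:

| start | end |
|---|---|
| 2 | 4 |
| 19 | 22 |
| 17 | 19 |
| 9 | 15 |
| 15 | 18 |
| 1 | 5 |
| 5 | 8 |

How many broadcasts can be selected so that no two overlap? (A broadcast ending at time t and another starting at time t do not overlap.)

5

Sorted by end: (2,4)  (1,5)  (5,8)  (9,15)  (15,18)  (17,19)  (19,22)
take (2,4); take (5,8); take (9,15); take (15,18); skip (17,19); take (19,22).
Selected 5 broadcasts.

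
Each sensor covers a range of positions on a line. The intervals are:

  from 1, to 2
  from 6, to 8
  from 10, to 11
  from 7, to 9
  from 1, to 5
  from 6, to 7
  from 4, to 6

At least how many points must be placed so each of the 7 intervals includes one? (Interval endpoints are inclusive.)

Process intervals by earliest right end; each time one isn't hit yet, stab at its right endpoint.
Sorted: [1,2] [1,5] [4,6] [6,7] [6,8] [7,9] [10,11]
{[1,2],[1,5]} hit by 2; {[4,6],[6,7],[6,8]} hit by 6; {[7,9]} hit by 9; {[10,11]} hit by 11.
Points: 2, 6, 9, 11 (4 total).

4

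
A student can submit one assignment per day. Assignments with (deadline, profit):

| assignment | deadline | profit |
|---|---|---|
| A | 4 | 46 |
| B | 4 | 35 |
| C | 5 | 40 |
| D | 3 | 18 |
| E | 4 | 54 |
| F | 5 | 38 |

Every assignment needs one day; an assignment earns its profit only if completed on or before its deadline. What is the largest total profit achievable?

Profit order: E=54 A=46 C=40 F=38 B=35 D=18
Assign: E→slot 4, A→slot 3, C→slot 5, F→slot 2, B→slot 1, D skipped.
Slots: [1:B] [2:F] [3:A] [4:E] [5:C]
Profit = 35 + 38 + 46 + 54 + 40 = 213

213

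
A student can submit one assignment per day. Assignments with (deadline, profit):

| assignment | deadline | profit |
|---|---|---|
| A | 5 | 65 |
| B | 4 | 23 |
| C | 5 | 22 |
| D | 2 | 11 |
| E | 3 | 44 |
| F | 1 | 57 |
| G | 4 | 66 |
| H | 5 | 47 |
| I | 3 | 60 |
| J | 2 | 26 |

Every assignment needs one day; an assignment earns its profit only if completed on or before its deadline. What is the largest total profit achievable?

Profit order: G=66 A=65 I=60 F=57 H=47 E=44 J=26 B=23 C=22 D=11
Assign: G→slot 4, A→slot 5, I→slot 3, F→slot 1, H→slot 2, E skipped, J skipped, B skipped, C skipped, D skipped.
Slots: [1:F] [2:H] [3:I] [4:G] [5:A]
Profit = 57 + 47 + 60 + 66 + 65 = 295

295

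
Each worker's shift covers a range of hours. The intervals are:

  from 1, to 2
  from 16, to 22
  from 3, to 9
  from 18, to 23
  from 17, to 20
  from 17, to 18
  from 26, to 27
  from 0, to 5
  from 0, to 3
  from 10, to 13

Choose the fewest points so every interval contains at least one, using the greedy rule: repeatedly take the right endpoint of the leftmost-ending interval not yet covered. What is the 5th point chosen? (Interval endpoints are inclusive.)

By right end: [1,2]  [0,3]  [0,5]  [3,9]  [10,13]  [17,18]  [17,20]  [16,22]  [18,23]  [26,27]
[1,2] uncovered → point at 2; [3,9] uncovered → point at 9; [10,13] uncovered → point at 13; [17,18] uncovered → point at 18; [26,27] uncovered → point at 27.
Points: 2, 9, 13, 18, 27 (5 total).

27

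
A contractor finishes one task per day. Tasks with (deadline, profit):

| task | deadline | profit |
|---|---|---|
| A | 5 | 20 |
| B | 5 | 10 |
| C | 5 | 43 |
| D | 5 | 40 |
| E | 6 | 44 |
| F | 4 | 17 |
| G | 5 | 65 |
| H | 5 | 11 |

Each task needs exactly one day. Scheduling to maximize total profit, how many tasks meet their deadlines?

6

By profit: G(d5,65), E(d6,44), C(d5,43), D(d5,40), A(d5,20), F(d4,17), H(d5,11), B(d5,10)
G→slot 5; E→slot 6; C→slot 4; D→slot 3; A→slot 2; F→slot 1; H skipped; B skipped.
6 of 8 scheduled.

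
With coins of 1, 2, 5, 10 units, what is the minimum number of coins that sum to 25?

25 − 2×10→5 − 1×5→0
Total coins = 2 + 1 = 3

3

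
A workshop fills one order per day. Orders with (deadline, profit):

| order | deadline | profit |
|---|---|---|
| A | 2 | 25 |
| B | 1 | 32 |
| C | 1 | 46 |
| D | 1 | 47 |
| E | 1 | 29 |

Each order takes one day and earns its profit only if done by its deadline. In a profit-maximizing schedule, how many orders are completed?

Take jobs in profit order; each goes to the latest open slot no later than its deadline.
By profit: D(d1,47), C(d1,46), B(d1,32), E(d1,29), A(d2,25)
D→slot 1; C skipped; B skipped; E skipped; A→slot 2.
2 of 5 scheduled.

2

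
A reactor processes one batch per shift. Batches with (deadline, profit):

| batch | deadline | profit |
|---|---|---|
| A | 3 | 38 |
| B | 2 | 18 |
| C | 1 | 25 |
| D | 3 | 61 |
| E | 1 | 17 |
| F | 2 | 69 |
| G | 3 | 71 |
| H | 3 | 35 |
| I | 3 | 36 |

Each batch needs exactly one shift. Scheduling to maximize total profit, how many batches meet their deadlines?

3

Take jobs in profit order; each goes to the latest open slot no later than its deadline.
By profit: G(d3,71), F(d2,69), D(d3,61), A(d3,38), I(d3,36), H(d3,35), C(d1,25), B(d2,18), E(d1,17)
G→slot 3; F→slot 2; D→slot 1; A skipped; I skipped; H skipped; C skipped; B skipped; E skipped.
3 of 9 scheduled.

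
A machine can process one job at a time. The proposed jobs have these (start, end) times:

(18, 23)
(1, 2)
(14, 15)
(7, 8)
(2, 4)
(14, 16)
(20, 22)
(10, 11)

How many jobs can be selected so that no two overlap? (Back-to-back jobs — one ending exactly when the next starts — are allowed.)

6

Order by finish time; keep every interval that doesn't clash with the previous kept one.
By end time: (1,2), (2,4), (7,8), (10,11), (14,15), (14,16), (20,22), (18,23).
Pick (1,2); next start ≥ 2 → (2,4); next start ≥ 4 → (7,8); next start ≥ 8 → (10,11); next start ≥ 11 → (14,15); next start ≥ 15 → (20,22).
Selected 6 jobs.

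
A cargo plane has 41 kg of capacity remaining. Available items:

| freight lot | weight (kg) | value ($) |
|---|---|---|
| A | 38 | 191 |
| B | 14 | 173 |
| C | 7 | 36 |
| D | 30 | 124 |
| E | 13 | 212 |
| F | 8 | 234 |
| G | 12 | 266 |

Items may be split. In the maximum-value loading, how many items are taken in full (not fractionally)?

3

Order: F (234/8=29.25) > G (266/12=22.17) > E (212/13=16.31) > B (173/14=12.36) > C (36/7=5.14) > A (191/38=5.03) > D (124/30=4.13)
Fill: take F (8 @ 234) → take G (12 @ 266) → take E (13 @ 212) → take 8/14 of B → 98.86; 41/41 used.
3 item(s) taken whole; one partial (take 8/14 of B).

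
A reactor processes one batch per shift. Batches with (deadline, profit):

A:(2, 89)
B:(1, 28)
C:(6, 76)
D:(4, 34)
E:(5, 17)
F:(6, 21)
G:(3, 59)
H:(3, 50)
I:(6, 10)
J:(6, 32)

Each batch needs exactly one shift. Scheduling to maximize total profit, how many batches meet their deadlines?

6

Profit order: A=89 C=76 G=59 H=50 D=34 J=32 B=28 F=21 E=17 I=10
Assign: A→slot 2, C→slot 6, G→slot 3, H→slot 1, D→slot 4, J→slot 5, B skipped, F skipped, E skipped, I skipped.
Slots: [1:H] [2:A] [3:G] [4:D] [5:J] [6:C]
6 of 10 scheduled.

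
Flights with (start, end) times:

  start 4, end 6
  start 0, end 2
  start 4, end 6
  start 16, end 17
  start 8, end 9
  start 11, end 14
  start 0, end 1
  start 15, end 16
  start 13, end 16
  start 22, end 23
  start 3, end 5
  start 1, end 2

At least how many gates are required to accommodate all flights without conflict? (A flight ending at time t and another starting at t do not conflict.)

Count concurrent intervals with a sweep; the peak is the room count.
starts: [0, 0, 1, 3, 4, 4, 8, 11, 13, 15, 16, 22]
ends:   [1, 2, 2, 5, 6, 6, 9, 14, 16, 16, 17, 23]
s0→1 s0→2 e1→1 s1→2 e2→1 e2→0 s3→1 s4→2 s4→3  — peak 3.

3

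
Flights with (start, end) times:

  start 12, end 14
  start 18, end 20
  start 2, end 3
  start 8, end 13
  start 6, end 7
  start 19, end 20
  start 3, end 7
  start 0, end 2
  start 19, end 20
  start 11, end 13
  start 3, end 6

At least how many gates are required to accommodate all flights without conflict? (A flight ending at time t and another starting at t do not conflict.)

3

Count concurrent intervals with a sweep; the peak is the room count.
Events (time:±→running): 0:+→1 2:-→0 2:+→1 3:-→0 3:+→1 3:+→2 6:-→1 6:+→2 7:-→1 7:-→0 8:+→1 11:+→2 12:+→3 … peak 3.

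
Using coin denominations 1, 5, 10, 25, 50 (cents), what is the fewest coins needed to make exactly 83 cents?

Use the largest denomination that fits, subtract, and repeat.
83 = 1×50 + 1×25 + 1×5 + 3×1
Total coins = 1 + 1 + 1 + 3 = 6

6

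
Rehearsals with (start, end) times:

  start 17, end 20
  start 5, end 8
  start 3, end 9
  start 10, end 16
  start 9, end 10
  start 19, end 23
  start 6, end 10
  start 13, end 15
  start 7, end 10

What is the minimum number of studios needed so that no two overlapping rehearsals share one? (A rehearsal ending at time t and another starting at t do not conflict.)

4

Count concurrent intervals with a sweep; the peak is the room count.
starts: [3, 5, 6, 7, 9, 10, 13, 17, 19]
ends:   [8, 9, 10, 10, 10, 15, 16, 20, 23]
s3→1 s5→2 s6→3 s7→4  — peak 4.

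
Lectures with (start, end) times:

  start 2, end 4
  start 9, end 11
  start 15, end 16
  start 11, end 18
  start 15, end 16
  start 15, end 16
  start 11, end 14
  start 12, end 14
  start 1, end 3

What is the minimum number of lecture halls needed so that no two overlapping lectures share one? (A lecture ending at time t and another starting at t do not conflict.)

4

The answer is the maximum number of intervals overlapping at any instant.
starts: [1, 2, 9, 11, 11, 12, 15, 15, 15]
ends:   [3, 4, 11, 14, 14, 16, 16, 16, 18]
s1→1 s2→2 e3→1 e4→0 s9→1 e11→0 s11→1 s11→2 s12→3 e14→2 e14→1 s15→2 s15→3 s15→4  — peak 4.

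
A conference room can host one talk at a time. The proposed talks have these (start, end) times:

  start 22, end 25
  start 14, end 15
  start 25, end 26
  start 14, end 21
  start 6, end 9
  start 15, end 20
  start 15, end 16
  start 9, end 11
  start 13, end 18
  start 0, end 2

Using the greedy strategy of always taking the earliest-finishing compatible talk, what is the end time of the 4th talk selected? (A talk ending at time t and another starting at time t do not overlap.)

15

Sorted by end: (0,2)  (6,9)  (9,11)  (14,15)  (15,16)  (13,18)  (15,20)  (14,21)  (22,25)  (25,26)
take (0,2); take (6,9); take (9,11); take (14,15); take (15,16); skip (13,18); skip (15,20); take (22,25); take (25,26).
Selected: (0,2) (6,9) (9,11) (14,15) (15,16) (22,25) (25,26)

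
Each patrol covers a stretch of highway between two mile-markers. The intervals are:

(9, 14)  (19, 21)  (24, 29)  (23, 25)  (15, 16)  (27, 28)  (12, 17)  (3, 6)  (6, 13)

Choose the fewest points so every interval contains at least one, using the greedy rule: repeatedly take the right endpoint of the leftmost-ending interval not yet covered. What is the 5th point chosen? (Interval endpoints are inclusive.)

25

Process intervals by earliest right end; each time one isn't hit yet, stab at its right endpoint.
By right end: [3,6]  [6,13]  [9,14]  [15,16]  [12,17]  [19,21]  [23,25]  [27,28]  [24,29]
[3,6] uncovered → point at 6; [9,14] uncovered → point at 14; [15,16] uncovered → point at 16; [19,21] uncovered → point at 21; [23,25] uncovered → point at 25; [27,28] uncovered → point at 28.
Points: 6, 14, 16, 21, 25, 28 (6 total).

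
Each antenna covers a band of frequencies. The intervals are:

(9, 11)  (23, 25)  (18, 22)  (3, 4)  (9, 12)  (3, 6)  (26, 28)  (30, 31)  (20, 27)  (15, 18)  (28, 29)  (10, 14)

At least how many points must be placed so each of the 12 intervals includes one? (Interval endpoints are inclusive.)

6

By right end: [3,4]  [3,6]  [9,11]  [9,12]  [10,14]  [15,18]  [18,22]  [23,25]  [20,27]  [26,28]  [28,29]  [30,31]
[3,4] uncovered → point at 4; [9,11] uncovered → point at 11; [15,18] uncovered → point at 18; [23,25] uncovered → point at 25; [26,28] uncovered → point at 28; [30,31] uncovered → point at 31.
Points: 4, 11, 18, 25, 28, 31 (6 total).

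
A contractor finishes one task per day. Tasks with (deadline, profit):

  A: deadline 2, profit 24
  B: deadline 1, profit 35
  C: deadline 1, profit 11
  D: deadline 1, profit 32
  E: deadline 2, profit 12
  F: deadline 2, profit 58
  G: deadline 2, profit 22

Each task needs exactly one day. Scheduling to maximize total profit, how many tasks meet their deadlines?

2

Take jobs in profit order; each goes to the latest open slot no later than its deadline.
Profit order: F=58 B=35 D=32 A=24 G=22 E=12 C=11
Assign: F→slot 2, B→slot 1, D skipped, A skipped, G skipped, E skipped, C skipped.
Slots: [1:B] [2:F]
2 of 7 scheduled.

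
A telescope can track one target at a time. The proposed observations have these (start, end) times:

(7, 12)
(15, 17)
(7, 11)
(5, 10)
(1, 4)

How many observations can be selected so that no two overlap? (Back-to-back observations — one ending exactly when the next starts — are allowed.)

Sort by end time and greedily take each interval whose start is ≥ the last chosen end.
By end time: (1,4), (5,10), (7,11), (7,12), (15,17).
Pick (1,4); next start ≥ 4 → (5,10); next start ≥ 10 → (15,17).
Selected 3 observations.

3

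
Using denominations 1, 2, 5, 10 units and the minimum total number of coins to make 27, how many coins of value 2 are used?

Greedy: take as many of the largest coin as possible, then repeat with the remainder.
27 = 2×10 + 1×5 + 1×2
Count of 2: 1

1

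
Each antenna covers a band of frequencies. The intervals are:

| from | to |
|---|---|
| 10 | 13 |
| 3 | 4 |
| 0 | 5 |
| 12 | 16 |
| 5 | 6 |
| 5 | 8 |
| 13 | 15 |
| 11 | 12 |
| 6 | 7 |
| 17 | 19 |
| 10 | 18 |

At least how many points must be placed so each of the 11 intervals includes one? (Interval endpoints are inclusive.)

5

By right end: [3,4]  [0,5]  [5,6]  [6,7]  [5,8]  [11,12]  [10,13]  [13,15]  [12,16]  [10,18]  [17,19]
[3,4] uncovered → point at 4; [5,6] uncovered → point at 6; [11,12] uncovered → point at 12; [13,15] uncovered → point at 15; [17,19] uncovered → point at 19.
Points: 4, 6, 12, 15, 19 (5 total).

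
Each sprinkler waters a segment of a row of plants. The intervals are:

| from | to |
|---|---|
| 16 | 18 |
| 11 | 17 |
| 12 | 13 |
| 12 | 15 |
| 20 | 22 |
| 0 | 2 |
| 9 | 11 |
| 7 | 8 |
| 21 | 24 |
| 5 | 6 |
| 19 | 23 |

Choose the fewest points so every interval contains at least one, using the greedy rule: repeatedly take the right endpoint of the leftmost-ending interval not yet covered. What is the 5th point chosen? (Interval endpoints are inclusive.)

By right end: [0,2]  [5,6]  [7,8]  [9,11]  [12,13]  [12,15]  [11,17]  [16,18]  [20,22]  [19,23]  [21,24]
[0,2] uncovered → point at 2; [5,6] uncovered → point at 6; [7,8] uncovered → point at 8; [9,11] uncovered → point at 11; [12,13] uncovered → point at 13; [16,18] uncovered → point at 18; [20,22] uncovered → point at 22.
Points: 2, 6, 8, 11, 13, 18, 22 (7 total).

13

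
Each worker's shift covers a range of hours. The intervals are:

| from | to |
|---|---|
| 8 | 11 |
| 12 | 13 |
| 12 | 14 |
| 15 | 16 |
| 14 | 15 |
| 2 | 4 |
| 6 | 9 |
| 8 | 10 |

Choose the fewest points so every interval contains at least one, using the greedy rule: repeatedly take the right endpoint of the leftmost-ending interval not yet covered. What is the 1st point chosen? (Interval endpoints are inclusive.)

Process intervals by earliest right end; each time one isn't hit yet, stab at its right endpoint.
By right end: [2,4]  [6,9]  [8,10]  [8,11]  [12,13]  [12,14]  [14,15]  [15,16]
[2,4] uncovered → point at 4; [6,9] uncovered → point at 9; [12,13] uncovered → point at 13; [14,15] uncovered → point at 15.
Points: 4, 9, 13, 15 (4 total).

4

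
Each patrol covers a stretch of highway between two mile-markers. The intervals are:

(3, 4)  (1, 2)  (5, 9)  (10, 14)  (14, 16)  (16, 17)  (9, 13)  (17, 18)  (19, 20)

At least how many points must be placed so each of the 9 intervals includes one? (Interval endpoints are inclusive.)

6

Sorted: [1,2] [3,4] [5,9] [9,13] [10,14] [14,16] [16,17] [17,18] [19,20]
{[1,2]} hit by 2; {[3,4]} hit by 4; {[5,9],[9,13]} hit by 9; {[10,14],[14,16]} hit by 14; {[16,17],[17,18]} hit by 17; {[19,20]} hit by 20.
Points: 2, 4, 9, 14, 17, 20 (6 total).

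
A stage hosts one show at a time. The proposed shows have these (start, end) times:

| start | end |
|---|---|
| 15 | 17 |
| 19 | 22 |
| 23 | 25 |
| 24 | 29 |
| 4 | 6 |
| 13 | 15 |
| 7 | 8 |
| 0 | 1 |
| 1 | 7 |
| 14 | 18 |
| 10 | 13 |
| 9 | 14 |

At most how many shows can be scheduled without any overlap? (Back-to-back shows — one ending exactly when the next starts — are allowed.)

Greedy by earliest finish: after sorting by end time, pick each interval compatible with the last pick.
Sorted by end: (0,1)  (4,6)  (1,7)  (7,8)  (10,13)  (9,14)  (13,15)  (15,17)  (14,18)  (19,22)  (23,25)  (24,29)
take (0,1); take (4,6); take (7,8); take (10,13); take (13,15); take (15,17); take (19,22); take (23,25).
Selected 8 shows.

8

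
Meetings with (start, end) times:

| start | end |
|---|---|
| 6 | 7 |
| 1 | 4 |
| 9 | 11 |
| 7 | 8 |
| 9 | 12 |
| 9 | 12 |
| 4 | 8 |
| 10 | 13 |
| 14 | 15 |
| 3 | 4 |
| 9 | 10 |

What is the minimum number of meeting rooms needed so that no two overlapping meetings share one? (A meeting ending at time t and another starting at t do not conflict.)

starts: [1, 3, 4, 6, 7, 9, 9, 9, 9, 10, 14]
ends:   [4, 4, 7, 8, 8, 10, 11, 12, 12, 13, 15]
s1→1 s3→2 e4→1 e4→0 s4→1 s6→2 e7→1 s7→2 e8→1 e8→0 s9→1 s9→2 s9→3 s9→4  — peak 4.

4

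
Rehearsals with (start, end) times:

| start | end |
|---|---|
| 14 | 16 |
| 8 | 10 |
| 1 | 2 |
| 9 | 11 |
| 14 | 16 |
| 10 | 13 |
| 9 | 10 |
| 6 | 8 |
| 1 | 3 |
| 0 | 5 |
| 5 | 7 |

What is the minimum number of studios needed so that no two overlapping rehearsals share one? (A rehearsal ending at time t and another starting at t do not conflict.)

3

The answer is the maximum number of intervals overlapping at any instant.
Events (time:±→running): 0:+→1 1:+→2 1:+→3 … peak 3.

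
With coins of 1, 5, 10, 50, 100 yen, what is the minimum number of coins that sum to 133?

Use the largest denomination that fits, subtract, and repeat.
133 − 1×100→33 − 3×10→3 − 3×1→0
Total coins = 1 + 3 + 3 = 7

7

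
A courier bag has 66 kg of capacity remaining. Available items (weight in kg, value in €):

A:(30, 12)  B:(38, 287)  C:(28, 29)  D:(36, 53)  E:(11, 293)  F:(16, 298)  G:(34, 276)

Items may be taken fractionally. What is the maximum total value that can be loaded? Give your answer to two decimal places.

904.76

Sort by value per unit weight and fill in that order.
Ratios (sorted): E 26.64, F 18.62, G 8.12, B 7.55, D 1.47, C 1.04, A 0.40
take E (11 @ 293); take F (16 @ 298); take G (34 @ 276); take 5/38 of B → 37.76. Capacity used 66/66.
Total value = 904.76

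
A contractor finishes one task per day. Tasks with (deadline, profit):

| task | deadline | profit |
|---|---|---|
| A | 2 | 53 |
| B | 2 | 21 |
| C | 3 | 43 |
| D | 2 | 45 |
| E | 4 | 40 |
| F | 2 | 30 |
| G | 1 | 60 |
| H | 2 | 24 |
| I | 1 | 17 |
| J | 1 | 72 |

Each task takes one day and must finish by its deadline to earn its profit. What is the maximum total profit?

208

Sort by profit descending; place each in the latest free slot ≤ its deadline.
By profit: J(d1,72), G(d1,60), A(d2,53), D(d2,45), C(d3,43), E(d4,40), F(d2,30), H(d2,24), B(d2,21), I(d1,17)
J→slot 1; G skipped; A→slot 2; D skipped; C→slot 3; E→slot 4; F skipped; H skipped; B skipped; I skipped.
Profit = 72 + 53 + 43 + 40 = 208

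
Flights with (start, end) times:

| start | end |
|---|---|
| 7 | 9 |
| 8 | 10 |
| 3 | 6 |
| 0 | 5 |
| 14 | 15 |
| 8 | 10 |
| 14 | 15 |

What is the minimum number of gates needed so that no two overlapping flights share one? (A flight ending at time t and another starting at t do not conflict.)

3

The answer is the maximum number of intervals overlapping at any instant.
Events (time:±→running): 0:+→1 3:+→2 5:-→1 6:-→0 7:+→1 8:+→2 8:+→3 … peak 3.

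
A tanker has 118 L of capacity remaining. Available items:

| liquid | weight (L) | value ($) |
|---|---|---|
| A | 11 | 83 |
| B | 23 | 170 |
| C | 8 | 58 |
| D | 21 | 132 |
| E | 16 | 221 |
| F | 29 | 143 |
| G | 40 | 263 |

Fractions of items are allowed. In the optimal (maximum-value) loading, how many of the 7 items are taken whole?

5

Greedy by value/weight ratio, highest first.
Order: E (221/16=13.81) > A (83/11=7.55) > B (170/23=7.39) > C (58/8=7.25) > G (263/40=6.58) > D (132/21=6.29) > F (143/29=4.93)
Fill: take E (16 @ 221) → take A (11 @ 83) → take B (23 @ 170) → take C (8 @ 58) → take G (40 @ 263) → take 20/21 of D → 125.71; 118/118 used.
5 item(s) taken whole; one partial (take 20/21 of D).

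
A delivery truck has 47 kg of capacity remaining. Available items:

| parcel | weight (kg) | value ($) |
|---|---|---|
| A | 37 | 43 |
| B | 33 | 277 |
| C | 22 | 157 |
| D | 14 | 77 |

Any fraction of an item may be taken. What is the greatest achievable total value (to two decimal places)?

Order: B (277/33=8.39) > C (157/22=7.14) > D (77/14=5.50) > A (43/37=1.16)
Fill: take B (33 @ 277) → take 14/22 of C → 99.91; 47/47 used.
Total value = 376.91

376.91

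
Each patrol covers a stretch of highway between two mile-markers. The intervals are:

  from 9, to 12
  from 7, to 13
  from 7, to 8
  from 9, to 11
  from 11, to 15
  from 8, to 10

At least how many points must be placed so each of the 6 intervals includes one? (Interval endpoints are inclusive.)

2

Process intervals by earliest right end; each time one isn't hit yet, stab at its right endpoint.
By right end: [7,8]  [8,10]  [9,11]  [9,12]  [7,13]  [11,15]
[7,8] uncovered → point at 8; [9,11] uncovered → point at 11.
Points: 8, 11 (2 total).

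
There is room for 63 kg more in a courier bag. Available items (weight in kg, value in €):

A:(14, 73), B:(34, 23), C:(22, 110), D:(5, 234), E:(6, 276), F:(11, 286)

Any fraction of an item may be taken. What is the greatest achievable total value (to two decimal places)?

Greedy by value/weight ratio, highest first.
Order: D (234/5=46.80) > E (276/6=46.00) > F (286/11=26.00) > A (73/14=5.21) > C (110/22=5.00) > B (23/34=0.68)
Fill: take D (5 @ 234) → take E (6 @ 276) → take F (11 @ 286) → take A (14 @ 73) → take C (22 @ 110) → take 5/34 of B → 3.38; 63/63 used.
Total value = 982.38

982.38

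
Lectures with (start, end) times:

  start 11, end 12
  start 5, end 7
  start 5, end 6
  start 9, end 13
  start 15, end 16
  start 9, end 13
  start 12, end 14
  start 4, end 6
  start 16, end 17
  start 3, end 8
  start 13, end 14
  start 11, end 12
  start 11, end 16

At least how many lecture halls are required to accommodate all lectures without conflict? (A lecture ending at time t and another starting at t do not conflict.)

Count concurrent intervals with a sweep; the peak is the room count.
starts: [3, 4, 5, 5, 9, 9, 11, 11, 11, 12, 13, 15, 16]
ends:   [6, 6, 7, 8, 12, 12, 13, 13, 14, 14, 16, 16, 17]
s3→1 s4→2 s5→3 s5→4 e6→3 e6→2 e7→1 e8→0 s9→1 s9→2 s11→3 s11→4 s11→5  — peak 5.

5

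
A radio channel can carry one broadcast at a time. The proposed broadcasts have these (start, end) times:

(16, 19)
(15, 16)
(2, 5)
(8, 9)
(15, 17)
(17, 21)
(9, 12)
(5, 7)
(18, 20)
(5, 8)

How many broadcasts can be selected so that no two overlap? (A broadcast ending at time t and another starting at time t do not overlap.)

6

Sorted by end: (2,5)  (5,7)  (5,8)  (8,9)  (9,12)  (15,16)  (15,17)  (16,19)  (18,20)  (17,21)
take (2,5); take (5,7); take (8,9); take (9,12); take (15,16); take (16,19).
Selected 6 broadcasts.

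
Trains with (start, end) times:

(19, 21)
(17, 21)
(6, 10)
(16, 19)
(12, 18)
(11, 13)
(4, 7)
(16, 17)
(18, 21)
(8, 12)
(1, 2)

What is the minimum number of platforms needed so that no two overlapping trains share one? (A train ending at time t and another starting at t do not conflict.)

The answer is the maximum number of intervals overlapping at any instant.
Events (time:±→running): 1:+→1 2:-→0 4:+→1 6:+→2 7:-→1 8:+→2 10:-→1 11:+→2 12:-→1 12:+→2 13:-→1 16:+→2 16:+→3 … peak 3.

3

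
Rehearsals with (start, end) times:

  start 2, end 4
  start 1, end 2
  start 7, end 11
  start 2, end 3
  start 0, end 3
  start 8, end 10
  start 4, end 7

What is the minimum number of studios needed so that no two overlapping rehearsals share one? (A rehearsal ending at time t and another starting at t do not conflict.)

The answer is the maximum number of intervals overlapping at any instant.
Events (time:±→running): 0:+→1 1:+→2 2:-→1 2:+→2 2:+→3 … peak 3.

3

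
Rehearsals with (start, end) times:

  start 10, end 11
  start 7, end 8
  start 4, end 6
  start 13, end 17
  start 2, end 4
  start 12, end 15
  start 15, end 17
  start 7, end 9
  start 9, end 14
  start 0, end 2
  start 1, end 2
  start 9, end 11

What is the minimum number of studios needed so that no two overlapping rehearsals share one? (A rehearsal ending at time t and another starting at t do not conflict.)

3

Count concurrent intervals with a sweep; the peak is the room count.
Events (time:±→running): 0:+→1 1:+→2 2:-→1 2:-→0 2:+→1 4:-→0 4:+→1 6:-→0 7:+→1 7:+→2 8:-→1 9:-→0 9:+→1 9:+→2 10:+→3 … peak 3.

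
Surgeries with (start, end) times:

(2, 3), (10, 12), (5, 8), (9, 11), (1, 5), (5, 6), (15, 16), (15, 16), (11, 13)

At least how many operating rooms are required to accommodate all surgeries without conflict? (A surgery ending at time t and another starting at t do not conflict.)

2

Count concurrent intervals with a sweep; the peak is the room count.
Events (time:±→running): 1:+→1 2:+→2 … peak 2.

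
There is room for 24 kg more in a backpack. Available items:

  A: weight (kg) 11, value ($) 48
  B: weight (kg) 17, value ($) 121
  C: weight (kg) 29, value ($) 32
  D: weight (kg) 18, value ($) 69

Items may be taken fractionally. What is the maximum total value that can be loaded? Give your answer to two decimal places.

Sort by value per unit weight and fill in that order.
Order: B (121/17=7.12) > A (48/11=4.36) > D (69/18=3.83) > C (32/29=1.10)
Fill: take B (17 @ 121) → take 7/11 of A → 30.55; 24/24 used.
Total value = 151.55

151.55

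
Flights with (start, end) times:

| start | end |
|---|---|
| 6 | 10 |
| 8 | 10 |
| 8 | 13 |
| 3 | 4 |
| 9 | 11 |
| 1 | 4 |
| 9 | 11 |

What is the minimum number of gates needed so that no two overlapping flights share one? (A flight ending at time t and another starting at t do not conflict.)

5

starts: [1, 3, 6, 8, 8, 9, 9]
ends:   [4, 4, 10, 10, 11, 11, 13]
s1→1 s3→2 e4→1 e4→0 s6→1 s8→2 s8→3 s9→4 s9→5  — peak 5.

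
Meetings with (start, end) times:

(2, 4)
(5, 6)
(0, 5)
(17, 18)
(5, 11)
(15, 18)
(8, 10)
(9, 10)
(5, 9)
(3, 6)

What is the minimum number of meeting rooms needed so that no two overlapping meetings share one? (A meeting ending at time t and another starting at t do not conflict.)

Count concurrent intervals with a sweep; the peak is the room count.
Events (time:±→running): 0:+→1 2:+→2 3:+→3 4:-→2 5:-→1 5:+→2 5:+→3 5:+→4 … peak 4.

4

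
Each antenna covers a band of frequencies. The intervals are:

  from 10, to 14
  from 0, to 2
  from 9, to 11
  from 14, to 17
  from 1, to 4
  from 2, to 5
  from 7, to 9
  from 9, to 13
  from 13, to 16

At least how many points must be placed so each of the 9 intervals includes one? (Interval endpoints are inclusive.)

3

Process intervals by earliest right end; each time one isn't hit yet, stab at its right endpoint.
By right end: [0,2]  [1,4]  [2,5]  [7,9]  [9,11]  [9,13]  [10,14]  [13,16]  [14,17]
[0,2] uncovered → point at 2; [7,9] uncovered → point at 9; [10,14] uncovered → point at 14.
Points: 2, 9, 14 (3 total).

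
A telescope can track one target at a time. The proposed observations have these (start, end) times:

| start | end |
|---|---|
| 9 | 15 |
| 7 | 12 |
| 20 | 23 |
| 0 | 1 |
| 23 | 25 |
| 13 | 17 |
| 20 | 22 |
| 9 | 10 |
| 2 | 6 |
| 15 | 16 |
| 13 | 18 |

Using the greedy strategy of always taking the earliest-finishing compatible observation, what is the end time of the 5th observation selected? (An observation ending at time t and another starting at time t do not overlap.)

22

Order by finish time; keep every interval that doesn't clash with the previous kept one.
By end time: (0,1), (2,6), (9,10), (7,12), (9,15), (15,16), (13,17), (13,18), (20,22), (20,23), (23,25).
Pick (0,1); next start ≥ 1 → (2,6); next start ≥ 6 → (9,10); next start ≥ 10 → (15,16); next start ≥ 16 → (20,22); next start ≥ 22 → (23,25).
Selected: (0,1) (2,6) (9,10) (15,16) (20,22) (23,25)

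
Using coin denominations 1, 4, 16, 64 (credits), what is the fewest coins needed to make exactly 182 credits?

8

182 − 2×64→54 − 3×16→6 − 1×4→2 − 2×1→0
Total coins = 2 + 3 + 1 + 2 = 8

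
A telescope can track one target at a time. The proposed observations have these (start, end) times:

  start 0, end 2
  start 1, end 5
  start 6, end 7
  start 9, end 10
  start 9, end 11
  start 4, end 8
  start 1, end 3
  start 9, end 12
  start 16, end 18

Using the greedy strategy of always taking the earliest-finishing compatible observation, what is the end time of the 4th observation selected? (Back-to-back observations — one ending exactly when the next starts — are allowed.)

Greedy by earliest finish: after sorting by end time, pick each interval compatible with the last pick.
By end time: (0,2), (1,3), (1,5), (6,7), (4,8), (9,10), (9,11), (9,12), (16,18).
Pick (0,2); next start ≥ 2 → (6,7); next start ≥ 7 → (9,10); next start ≥ 10 → (16,18).
Selected: (0,2) (6,7) (9,10) (16,18)

18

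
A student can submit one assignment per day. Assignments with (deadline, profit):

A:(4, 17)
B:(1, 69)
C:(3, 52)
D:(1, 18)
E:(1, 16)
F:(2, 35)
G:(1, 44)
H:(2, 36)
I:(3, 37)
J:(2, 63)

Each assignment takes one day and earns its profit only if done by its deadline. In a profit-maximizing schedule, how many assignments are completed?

Sort by profit descending; place each in the latest free slot ≤ its deadline.
By profit: B(d1,69), J(d2,63), C(d3,52), G(d1,44), I(d3,37), H(d2,36), F(d2,35), D(d1,18), A(d4,17), E(d1,16)
B→slot 1; J→slot 2; C→slot 3; G skipped; I skipped; H skipped; F skipped; D skipped; A→slot 4; E skipped.
4 of 10 scheduled.

4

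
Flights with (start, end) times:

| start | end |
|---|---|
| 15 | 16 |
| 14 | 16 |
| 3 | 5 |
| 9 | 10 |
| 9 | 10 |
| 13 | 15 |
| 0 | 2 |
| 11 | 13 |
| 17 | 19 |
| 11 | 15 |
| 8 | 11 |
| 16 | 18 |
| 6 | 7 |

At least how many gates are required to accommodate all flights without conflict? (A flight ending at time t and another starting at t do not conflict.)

Events (time:±→running): 0:+→1 2:-→0 3:+→1 5:-→0 6:+→1 7:-→0 8:+→1 9:+→2 9:+→3 … peak 3.

3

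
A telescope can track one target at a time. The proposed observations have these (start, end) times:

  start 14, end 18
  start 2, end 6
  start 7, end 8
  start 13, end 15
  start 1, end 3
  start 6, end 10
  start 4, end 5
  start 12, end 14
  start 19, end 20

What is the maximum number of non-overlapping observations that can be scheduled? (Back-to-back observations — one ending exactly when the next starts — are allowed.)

6

Sort by end time and greedily take each interval whose start is ≥ the last chosen end.
Sorted by end: (1,3)  (4,5)  (2,6)  (7,8)  (6,10)  (12,14)  (13,15)  (14,18)  (19,20)
take (1,3); take (4,5); take (7,8); skip (6,10); take (12,14); take (14,18); take (19,20).
Selected 6 observations.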